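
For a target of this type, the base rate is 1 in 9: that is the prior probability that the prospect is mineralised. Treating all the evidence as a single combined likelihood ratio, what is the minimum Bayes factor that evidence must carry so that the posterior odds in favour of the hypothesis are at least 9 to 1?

72

Prior odds = (1/9)/(8/9) = 0.125.
Target odds = 9.
Required Bayes factor = 9 ÷ 0.125 = 72.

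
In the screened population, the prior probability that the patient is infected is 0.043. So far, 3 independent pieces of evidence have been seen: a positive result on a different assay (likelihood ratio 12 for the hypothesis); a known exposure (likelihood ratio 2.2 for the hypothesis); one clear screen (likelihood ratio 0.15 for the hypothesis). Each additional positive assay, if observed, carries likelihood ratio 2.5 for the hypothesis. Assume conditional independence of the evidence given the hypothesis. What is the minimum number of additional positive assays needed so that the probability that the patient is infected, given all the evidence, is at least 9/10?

5

Prior odds = 0.043/0.957 = 43/957.
Combined Bayes factor of the evidence already in hand = 12 × 2.2 × 0.15 = 3.96.
Odds after that evidence = (43/957) × 3.96 = 129/725.
Target odds = 0.9/0.1 = 9.
Need 2.5ⁿ ≥ 9 ÷ (129/725) = 2175/43.
2.5⁴ = 39.0625 falls short of 2175/43 but 2.5⁵ = 97.65625 reaches it, so n = 5.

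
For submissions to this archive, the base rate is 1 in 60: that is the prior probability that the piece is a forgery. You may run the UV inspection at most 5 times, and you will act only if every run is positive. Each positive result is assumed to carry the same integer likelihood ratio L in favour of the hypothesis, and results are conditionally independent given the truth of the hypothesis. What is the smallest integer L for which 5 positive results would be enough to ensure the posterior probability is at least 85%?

Prior odds = (1/60)/(59/60) = 1/59.
Target odds = 0.85/0.15 = 17/3.
Need L⁵ ≥ 17/3 ÷ (1/59) = 1003/3.
3⁵ = 243 < 1003/3 ≤ 1024 = 4⁵, so L = 4.

4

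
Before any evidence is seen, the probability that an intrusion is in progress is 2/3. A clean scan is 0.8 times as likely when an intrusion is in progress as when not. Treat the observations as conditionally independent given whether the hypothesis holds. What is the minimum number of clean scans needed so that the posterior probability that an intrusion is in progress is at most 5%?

17

Prior odds = (2/3)/(1/3) = 2.
Likelihood ratio per clean scan = 0.8.
Target odds: 0.05 ÷ 0.95 = 1/19.
Require 0.8ⁿ ≤ 1/19 ÷ 2 = 1/38.
0.8¹⁶ ≈0.0281475 is still above 1/38 but 0.8¹⁷ ≈0.022518 is at or below it, so n = 17.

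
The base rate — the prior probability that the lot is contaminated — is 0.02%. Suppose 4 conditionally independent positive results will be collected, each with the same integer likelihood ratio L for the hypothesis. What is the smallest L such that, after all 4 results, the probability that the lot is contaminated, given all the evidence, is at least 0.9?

Prior odds = 0.0002/0.9998 = 1/4999.
Target odds = 0.9/0.1 = 9.
Need L⁴ ≥ 9 ÷ (1/4999) = 44991.
14⁴ = 38416 < 44991 ≤ 50625 = 15⁴, so L = 15.

15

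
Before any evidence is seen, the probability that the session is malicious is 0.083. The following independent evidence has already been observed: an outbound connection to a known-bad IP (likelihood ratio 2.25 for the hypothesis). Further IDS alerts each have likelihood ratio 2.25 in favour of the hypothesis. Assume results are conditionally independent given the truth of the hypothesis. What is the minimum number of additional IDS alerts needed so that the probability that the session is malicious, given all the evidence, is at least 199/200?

Prior odds = 0.083/0.917 = 83/917.
Bayes factor of the evidence already in hand = 2.25.
Odds after that evidence = (83/917) × 2.25 = 747/3668.
Target odds = 0.995/0.005 = 199.
Need 2.25ⁿ ≥ 199 ÷ (747/3668) = 729932/747.
2.25⁸ = 43046721/65536 falls short of 729932/747 but 2.25⁹ = 387420489/262144 reaches it, so n = 9.

9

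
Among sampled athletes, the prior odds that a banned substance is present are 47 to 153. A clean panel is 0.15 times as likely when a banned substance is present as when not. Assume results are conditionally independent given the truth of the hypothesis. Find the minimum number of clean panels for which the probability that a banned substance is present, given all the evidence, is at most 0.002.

3

Prior odds = 47/153.
Likelihood ratio per clean panel = 0.15.
Target odds: 0.002 ÷ 0.998 = 1/499.
Require 0.15ⁿ ≤ 1/499 ÷ (47/153) = 153/23453.
0.15² = 0.0225 is still above 153/23453 but 0.15³ = 0.003375 is at or below it, so n = 3.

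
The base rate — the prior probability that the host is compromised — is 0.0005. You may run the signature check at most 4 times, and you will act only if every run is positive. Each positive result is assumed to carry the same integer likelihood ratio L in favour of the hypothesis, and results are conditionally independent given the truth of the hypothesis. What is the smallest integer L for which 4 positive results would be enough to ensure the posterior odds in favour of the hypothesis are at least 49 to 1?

Prior odds = 0.0005/0.9995 = 1/1999.
Target odds = 49.
Need L⁴ ≥ 49 ÷ (1/1999) = 97951.
17⁴ = 83521 < 97951 ≤ 104976 = 18⁴, so L = 18.

18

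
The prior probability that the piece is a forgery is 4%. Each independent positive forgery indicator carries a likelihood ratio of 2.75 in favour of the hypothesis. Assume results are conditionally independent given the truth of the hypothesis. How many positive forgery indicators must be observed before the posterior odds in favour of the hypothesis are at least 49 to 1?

Prior odds: 0.04 ÷ 0.96 = 1/24.
Likelihood ratio per positive forgery indicator = 2.75.
Target odds = 49.
Require 2.75ⁿ ≥ 49 ÷ (1/24) = 1176.
2.75⁶ = 1771561/4096 falls short of 1176 but 2.75⁷ = 19487171/16384 reaches it, so n = 7.

7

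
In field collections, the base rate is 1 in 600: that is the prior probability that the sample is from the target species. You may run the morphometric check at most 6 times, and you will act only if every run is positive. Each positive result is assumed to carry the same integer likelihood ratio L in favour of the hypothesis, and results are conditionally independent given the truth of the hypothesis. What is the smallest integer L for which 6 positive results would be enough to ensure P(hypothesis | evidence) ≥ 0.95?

Prior odds = (1/600)/(599/600) = 1/599.
Target odds = 0.95/0.05 = 19.
Need L⁶ ≥ 19 ÷ (1/599) = 11381.
4⁶ = 4096 < 11381 ≤ 15625 = 5⁶, so L = 5.

5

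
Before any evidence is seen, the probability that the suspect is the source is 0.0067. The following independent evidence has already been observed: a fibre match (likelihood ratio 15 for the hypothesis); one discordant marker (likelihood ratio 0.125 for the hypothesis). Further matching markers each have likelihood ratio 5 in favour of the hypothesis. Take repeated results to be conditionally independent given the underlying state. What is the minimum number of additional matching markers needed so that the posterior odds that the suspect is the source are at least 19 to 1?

Prior odds = 0.0067/0.9933 = 67/9933.
Combined Bayes factor of the evidence already in hand = 15 × 0.125 = 1.875.
Odds after that evidence = (67/9933) × 1.875 = 335/26488.
Target odds = 19.
Need 5ⁿ ≥ 19 ÷ (335/26488) = 503272/335.
5⁴ = 625 falls short of 503272/335 but 5⁵ = 3125 reaches it, so n = 5.

5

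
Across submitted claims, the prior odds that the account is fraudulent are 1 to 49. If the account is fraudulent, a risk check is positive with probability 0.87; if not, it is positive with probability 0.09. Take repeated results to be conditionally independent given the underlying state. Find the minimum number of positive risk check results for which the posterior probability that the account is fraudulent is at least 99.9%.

5

Prior odds = 1/49.
Likelihood ratio of a positive = 0.87/0.09 = 29/3.
Target posterior odds = 0.999/0.001 = 999.
Require (29/3)ⁿ ≥ 999 ÷ (1/49) = 48951.
(29/3)⁴ = 707281/81 falls short of 48951 but (29/3)⁵ = 20511149/243 reaches it, so n = 5.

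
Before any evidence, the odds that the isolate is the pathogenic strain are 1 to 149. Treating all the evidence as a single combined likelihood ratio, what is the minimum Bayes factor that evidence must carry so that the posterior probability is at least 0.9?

Prior odds = 1/149.
Target odds = 0.9/0.1 = 9.
Required Bayes factor = 9 ÷ (1/149) = 1341.

1341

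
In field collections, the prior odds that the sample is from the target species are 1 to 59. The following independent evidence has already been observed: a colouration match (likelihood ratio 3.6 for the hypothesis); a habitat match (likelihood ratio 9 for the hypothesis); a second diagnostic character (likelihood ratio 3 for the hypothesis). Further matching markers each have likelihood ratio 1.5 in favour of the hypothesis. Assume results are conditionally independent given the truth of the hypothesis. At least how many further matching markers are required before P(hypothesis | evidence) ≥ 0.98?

Prior odds = 1/59.
Combined Bayes factor of the evidence already in hand = 3.6 × 9 × 3 = 97.2.
Odds after that evidence = (1/59) × 97.2 = 486/295.
Target odds = 0.98/0.02 = 49.
Need 1.5ⁿ ≥ 49 ÷ (486/295) = 14455/486.
1.5⁸ = 25.62890625 falls short of 14455/486 but 1.5⁹ = 19683/512 reaches it, so n = 9.

9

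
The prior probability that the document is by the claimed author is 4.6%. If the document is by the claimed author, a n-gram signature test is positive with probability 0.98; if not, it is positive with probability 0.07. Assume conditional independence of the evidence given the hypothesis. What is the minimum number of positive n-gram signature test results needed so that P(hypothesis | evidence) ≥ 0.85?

Prior odds = 0.046/0.954 = 23/477.
Likelihood ratio of a positive = 0.98/0.07 = 14.
Target odds: 0.85 ÷ 0.15 = 17/3.
Need (23/477) × 14ⁿ ≥ 17/3, i.e. 14ⁿ ≥ 2703/23.
14¹ = 14 falls short of 2703/23 but 14² = 196 reaches it, so n = 2.

2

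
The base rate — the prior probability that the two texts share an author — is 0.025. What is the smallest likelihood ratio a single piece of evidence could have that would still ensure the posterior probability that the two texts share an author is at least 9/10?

Prior odds = 0.025/0.975 = 1/39.
Target odds = 0.9/0.1 = 9.
Required Bayes factor = 9 ÷ (1/39) = 351.

351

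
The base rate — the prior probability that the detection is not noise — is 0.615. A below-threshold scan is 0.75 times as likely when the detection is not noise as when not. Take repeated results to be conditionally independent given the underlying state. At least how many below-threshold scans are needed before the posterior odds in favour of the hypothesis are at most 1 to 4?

Prior odds = 0.615/0.385 = 123/77.
Likelihood ratio per below-threshold scan = 0.75.
Target odds = 0.25.
Require 0.75ⁿ ≤ 0.25 ÷ (123/77) = 77/492.
0.75⁶ = 729/4096 is still above 77/492 but 0.75⁷ = 2187/16384 is at or below it, so n = 7.

7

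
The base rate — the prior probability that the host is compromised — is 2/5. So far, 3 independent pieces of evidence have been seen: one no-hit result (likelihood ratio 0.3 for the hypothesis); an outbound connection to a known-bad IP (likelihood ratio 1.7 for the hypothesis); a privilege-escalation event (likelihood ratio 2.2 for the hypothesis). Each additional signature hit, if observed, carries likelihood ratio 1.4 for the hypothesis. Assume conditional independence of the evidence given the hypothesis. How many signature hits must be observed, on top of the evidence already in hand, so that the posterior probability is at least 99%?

15

Prior odds = 0.4/0.6 = 2/3.
Combined Bayes factor of the evidence already in hand = 0.3 × 1.7 × 2.2 = 1.122.
Odds after that evidence = (2/3) × 1.122 = 0.748.
Target odds = 0.99/0.01 = 99.
Need 1.4ⁿ ≥ 99 ÷ 0.748 = 2250/17.
1.4¹⁴ ≈111.12 falls short of 2250/17 but 1.4¹⁵ ≈155.568 reaches it, so n = 15.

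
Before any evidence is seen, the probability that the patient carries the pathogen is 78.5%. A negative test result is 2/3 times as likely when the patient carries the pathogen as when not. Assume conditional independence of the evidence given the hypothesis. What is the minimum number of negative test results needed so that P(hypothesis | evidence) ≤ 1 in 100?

15

Prior odds: 0.785 ÷ 0.215 = 157/43.
Likelihood ratio per negative test result = 2/3.
Target odds: 0.01 ÷ 0.99 = 1/99.
Need (157/43) × (2/3)ⁿ ≤ 1/99, i.e. (2/3)ⁿ ≤ 43/15543.
(2/3)¹⁴ = 16384/4782969 is still above 43/15543 but (2/3)¹⁵ = 32768/14348907 is at or below it, so n = 15.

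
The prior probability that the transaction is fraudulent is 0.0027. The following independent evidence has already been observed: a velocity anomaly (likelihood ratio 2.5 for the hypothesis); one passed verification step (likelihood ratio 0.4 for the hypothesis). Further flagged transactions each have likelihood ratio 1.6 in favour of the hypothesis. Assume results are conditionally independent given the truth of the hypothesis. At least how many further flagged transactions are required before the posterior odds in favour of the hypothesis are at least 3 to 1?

15

Prior odds = 0.0027/0.9973 = 27/9973.
Combined Bayes factor of the evidence already in hand = 2.5 × 0.4 = 1.
Odds after that evidence = (27/9973) × 1 = 27/9973.
Target odds = 3.
Need 1.6ⁿ ≥ 3 ÷ (27/9973) = 9973/9.
1.6¹⁴ ≈720.576 falls short of 9973/9 but 1.6¹⁵ ≈1152.92 reaches it, so n = 15.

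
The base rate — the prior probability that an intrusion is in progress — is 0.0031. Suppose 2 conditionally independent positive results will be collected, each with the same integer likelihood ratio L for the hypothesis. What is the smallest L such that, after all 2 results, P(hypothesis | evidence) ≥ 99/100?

Prior odds = 0.0031/0.9969 = 31/9969.
Target odds = 0.99/0.01 = 99.
Need L² ≥ 99 ÷ (31/9969) = 986931/31.
178² = 31684 < 986931/31 ≤ 32041 = 179², so L = 179.

179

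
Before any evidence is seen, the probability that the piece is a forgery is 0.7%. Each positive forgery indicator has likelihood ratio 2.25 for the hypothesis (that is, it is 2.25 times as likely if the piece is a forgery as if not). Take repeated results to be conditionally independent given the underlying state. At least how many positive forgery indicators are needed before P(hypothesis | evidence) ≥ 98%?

Prior odds = 0.007/0.993 = 7/993.
Likelihood ratio per positive forgery indicator = 2.25.
Target posterior odds = 0.98/0.02 = 49.
Need (7/993) × 2.25ⁿ ≥ 49, i.e. 2.25ⁿ ≥ 6951.
2.25¹⁰ ≈3325.26 falls short of 6951 but 2.25¹¹ ≈7481.83 reaches it, so n = 11.

11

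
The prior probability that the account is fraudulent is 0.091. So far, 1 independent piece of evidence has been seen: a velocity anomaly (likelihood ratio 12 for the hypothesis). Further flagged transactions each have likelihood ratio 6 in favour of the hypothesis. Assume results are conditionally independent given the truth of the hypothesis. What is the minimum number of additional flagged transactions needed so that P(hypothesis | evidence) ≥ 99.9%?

4

Prior odds = 0.091/0.909 = 91/909.
Bayes factor of the evidence already in hand = 12.
Odds after that evidence = (91/909) × 12 = 364/303.
Target odds = 0.999/0.001 = 999.
Need 6ⁿ ≥ 999 ÷ (364/303) = 302697/364.
6³ = 216 falls short of 302697/364 but 6⁴ = 1296 reaches it, so n = 4.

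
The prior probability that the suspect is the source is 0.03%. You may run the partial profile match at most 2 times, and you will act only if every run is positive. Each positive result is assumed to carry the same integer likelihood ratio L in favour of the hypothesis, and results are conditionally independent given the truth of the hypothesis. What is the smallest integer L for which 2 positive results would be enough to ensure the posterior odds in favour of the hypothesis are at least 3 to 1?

Prior odds = 0.0003/0.9997 = 3/9997.
Target odds = 3.
Need L² ≥ 3 ÷ (3/9997) = 9997.
99² = 9801 < 9997 ≤ 10000 = 100², so L = 100.

100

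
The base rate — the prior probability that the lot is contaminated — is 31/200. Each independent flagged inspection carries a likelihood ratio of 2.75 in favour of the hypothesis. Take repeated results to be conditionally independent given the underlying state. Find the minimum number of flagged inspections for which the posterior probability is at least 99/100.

Prior odds: 0.155 ÷ 0.845 = 31/169.
Likelihood ratio per flagged inspection = 2.75.
Target odds: 0.99 ÷ 0.01 = 99.
Need (31/169) × 2.75ⁿ ≥ 99, i.e. 2.75ⁿ ≥ 16731/31.
2.75⁶ = 1771561/4096 falls short of 16731/31 but 2.75⁷ = 19487171/16384 reaches it, so n = 7.

7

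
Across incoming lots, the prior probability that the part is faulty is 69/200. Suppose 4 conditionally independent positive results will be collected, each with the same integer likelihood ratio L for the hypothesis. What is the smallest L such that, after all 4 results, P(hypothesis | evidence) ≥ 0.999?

Prior odds = 0.345/0.655 = 69/131.
Target odds = 0.999/0.001 = 999.
Need L⁴ ≥ 999 ÷ (69/131) = 43623/23.
6⁴ = 1296 < 43623/23 ≤ 2401 = 7⁴, so L = 7.

7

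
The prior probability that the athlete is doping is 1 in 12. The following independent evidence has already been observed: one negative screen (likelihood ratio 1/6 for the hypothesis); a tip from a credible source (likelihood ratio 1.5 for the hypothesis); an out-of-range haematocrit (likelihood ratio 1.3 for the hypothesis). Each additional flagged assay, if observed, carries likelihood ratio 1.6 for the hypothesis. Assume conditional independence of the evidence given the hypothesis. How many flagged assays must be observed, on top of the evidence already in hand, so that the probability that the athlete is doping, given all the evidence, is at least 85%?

12

Prior odds = (1/12)/(11/12) = 1/11.
Combined Bayes factor of the evidence already in hand = (1/6) × 1.5 × 1.3 = 0.325.
Odds after that evidence = (1/11) × 0.325 = 13/440.
Target odds = 0.85/0.15 = 17/3.
Need 1.6ⁿ ≥ 17/3 ÷ (13/440) = 7480/39.
1.6¹¹ ≈175.922 falls short of 7480/39 but 1.6¹² ≈281.475 reaches it, so n = 12.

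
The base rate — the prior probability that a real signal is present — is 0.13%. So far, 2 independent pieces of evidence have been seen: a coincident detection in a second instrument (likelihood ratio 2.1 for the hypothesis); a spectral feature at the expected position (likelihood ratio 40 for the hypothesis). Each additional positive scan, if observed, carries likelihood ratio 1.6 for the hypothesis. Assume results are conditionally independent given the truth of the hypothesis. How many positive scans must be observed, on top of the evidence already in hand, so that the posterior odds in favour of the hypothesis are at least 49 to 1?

Prior odds = 0.0013/0.9987 = 13/9987.
Combined Bayes factor of the evidence already in hand = 2.1 × 40 = 84.
Odds after that evidence = (13/9987) × 84 = 364/3329.
Target odds = 49.
Need 1.6ⁿ ≥ 49 ÷ (364/3329) = 23303/52.
1.6¹² ≈281.475 falls short of 23303/52 but 1.6¹³ ≈450.36 reaches it, so n = 13.

13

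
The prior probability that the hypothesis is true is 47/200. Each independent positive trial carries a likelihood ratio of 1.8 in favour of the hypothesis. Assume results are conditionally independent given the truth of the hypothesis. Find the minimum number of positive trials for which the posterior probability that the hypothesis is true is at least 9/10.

6

Prior odds = 0.235/0.765 = 47/153.
Likelihood ratio per positive trial = 1.8.
Target posterior odds = 0.9/0.1 = 9.
Require 1.8ⁿ ≥ 9 ÷ (47/153) = 1377/47.
1.8⁵ = 18.89568 falls short of 1377/47 but 1.8⁶ = 531441/15625 reaches it, so n = 6.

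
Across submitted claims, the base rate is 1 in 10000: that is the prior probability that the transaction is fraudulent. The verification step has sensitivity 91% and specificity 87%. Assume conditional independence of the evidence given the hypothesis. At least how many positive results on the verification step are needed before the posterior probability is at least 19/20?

Prior odds = 0.0001/0.9999 = 1/9999.
False-positive rate = 1 − 0.87 = 0.13; likelihood ratio of a positive = 0.91/0.13 = 7.
Target odds: 0.95 ÷ 0.05 = 19.
Need (1/9999) × 7ⁿ ≥ 19, i.e. 7ⁿ ≥ 189981.
7⁶ = 117649 falls short of 189981 but 7⁷ = 823543 reaches it, so n = 7.

7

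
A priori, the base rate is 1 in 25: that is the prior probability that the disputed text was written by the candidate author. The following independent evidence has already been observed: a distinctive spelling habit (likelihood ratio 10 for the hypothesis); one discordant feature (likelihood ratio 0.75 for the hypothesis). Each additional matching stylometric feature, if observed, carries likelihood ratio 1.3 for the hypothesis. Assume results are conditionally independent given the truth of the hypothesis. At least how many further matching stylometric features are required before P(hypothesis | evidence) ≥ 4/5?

10

Prior odds = 0.04/0.96 = 1/24.
Combined Bayes factor of the evidence already in hand = 10 × 0.75 = 7.5.
Odds after that evidence = (1/24) × 7.5 = 0.3125.
Target odds = 0.8/0.2 = 4.
Need 1.3ⁿ ≥ 4 ÷ 0.3125 = 12.8.
1.3⁹ ≈10.6045 falls short of 12.8 but 1.3¹⁰ ≈13.7858 reaches it, so n = 10.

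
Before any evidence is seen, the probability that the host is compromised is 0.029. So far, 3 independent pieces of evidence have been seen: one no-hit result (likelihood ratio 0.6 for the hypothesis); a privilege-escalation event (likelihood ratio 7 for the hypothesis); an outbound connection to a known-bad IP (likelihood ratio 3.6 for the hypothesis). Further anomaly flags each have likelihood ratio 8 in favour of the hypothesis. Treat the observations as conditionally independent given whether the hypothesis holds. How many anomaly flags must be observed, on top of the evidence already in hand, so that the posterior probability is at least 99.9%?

4

Prior odds = 0.029/0.971 = 29/971.
Combined Bayes factor of the evidence already in hand = 0.6 × 7 × 3.6 = 15.12.
Odds after that evidence = (29/971) × 15.12 = 10962/24275.
Target odds = 0.999/0.001 = 999.
Need 8ⁿ ≥ 999 ÷ (10962/24275) = 898175/406.
8³ = 512 falls short of 898175/406 but 8⁴ = 4096 reaches it, so n = 4.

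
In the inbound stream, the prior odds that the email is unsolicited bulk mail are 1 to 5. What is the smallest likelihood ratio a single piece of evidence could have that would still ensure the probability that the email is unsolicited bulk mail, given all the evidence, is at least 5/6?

Prior odds = 0.2.
Target odds = (5/6)/(1/6) = 5.
Required Bayes factor = 5 ÷ 0.2 = 25.

25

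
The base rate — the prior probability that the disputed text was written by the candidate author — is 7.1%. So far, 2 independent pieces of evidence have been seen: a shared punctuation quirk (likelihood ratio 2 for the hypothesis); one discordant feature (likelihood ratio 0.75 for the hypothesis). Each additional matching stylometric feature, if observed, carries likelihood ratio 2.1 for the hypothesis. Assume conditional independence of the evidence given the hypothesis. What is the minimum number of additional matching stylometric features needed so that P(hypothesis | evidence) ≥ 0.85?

Prior odds = 0.071/0.929 = 71/929.
Combined Bayes factor of the evidence already in hand = 2 × 0.75 = 1.5.
Odds after that evidence = (71/929) × 1.5 = 213/1858.
Target odds = 0.85/0.15 = 17/3.
Need 2.1ⁿ ≥ 17/3 ÷ (213/1858) = 31586/639.
2.1⁵ = 4084101/100000 falls short of 31586/639 but 2.1⁶ = 85766121/1000000 reaches it, so n = 6.

6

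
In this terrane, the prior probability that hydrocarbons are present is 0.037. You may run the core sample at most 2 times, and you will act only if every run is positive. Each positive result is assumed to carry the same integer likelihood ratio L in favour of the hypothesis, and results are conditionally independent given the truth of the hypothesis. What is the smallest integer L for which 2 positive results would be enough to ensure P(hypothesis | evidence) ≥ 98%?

36

Prior odds = 0.037/0.963 = 37/963.
Target odds = 0.98/0.02 = 49.
Need L² ≥ 49 ÷ (37/963) = 47187/37.
35² = 1225 < 47187/37 ≤ 1296 = 36², so L = 36.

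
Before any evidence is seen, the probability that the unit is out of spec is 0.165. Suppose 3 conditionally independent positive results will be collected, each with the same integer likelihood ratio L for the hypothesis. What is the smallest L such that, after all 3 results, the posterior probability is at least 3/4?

Prior odds = 0.165/0.835 = 33/167.
Target odds = 0.75/0.25 = 3.
Need L³ ≥ 3 ÷ (33/167) = 167/11.
2³ = 8 < 167/11 ≤ 27 = 3³, so L = 3.

3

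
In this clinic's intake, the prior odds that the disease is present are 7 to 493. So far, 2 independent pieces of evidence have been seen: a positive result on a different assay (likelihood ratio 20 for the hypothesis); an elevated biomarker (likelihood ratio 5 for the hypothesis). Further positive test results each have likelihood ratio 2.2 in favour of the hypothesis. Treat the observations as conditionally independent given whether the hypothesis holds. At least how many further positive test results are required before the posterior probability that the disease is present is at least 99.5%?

7

Prior odds = 7/493.
Combined Bayes factor of the evidence already in hand = 20 × 5 = 100.
Odds after that evidence = (7/493) × 100 = 700/493.
Target odds = 0.995/0.005 = 199.
Need 2.2ⁿ ≥ 199 ÷ (700/493) = 98107/700.
2.2⁶ = 1771561/15625 falls short of 98107/700 but 2.2⁷ = 19487171/78125 reaches it, so n = 7.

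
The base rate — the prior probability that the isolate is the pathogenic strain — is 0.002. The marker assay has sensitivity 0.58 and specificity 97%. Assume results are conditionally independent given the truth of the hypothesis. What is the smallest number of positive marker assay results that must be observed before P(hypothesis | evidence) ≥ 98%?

4

Prior odds: 0.002 ÷ 0.998 = 1/499.
False-positive rate = 1 − 0.97 = 0.03; likelihood ratio of a positive = 0.58/0.03 = 58/3.
Target posterior odds = 0.98/0.02 = 49.
Need (1/499) × (58/3)ⁿ ≥ 49, i.e. (58/3)ⁿ ≥ 24451.
(58/3)³ = 195112/27 falls short of 24451 but (58/3)⁴ = 11316496/81 reaches it, so n = 4.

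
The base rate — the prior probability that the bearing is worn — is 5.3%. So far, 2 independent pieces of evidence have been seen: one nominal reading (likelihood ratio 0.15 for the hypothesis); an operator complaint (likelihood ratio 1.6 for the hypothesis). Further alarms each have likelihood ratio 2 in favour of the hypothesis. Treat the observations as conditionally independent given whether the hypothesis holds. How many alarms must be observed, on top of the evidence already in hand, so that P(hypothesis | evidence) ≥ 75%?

Prior odds = 0.053/0.947 = 53/947.
Combined Bayes factor of the evidence already in hand = 0.15 × 1.6 = 0.24.
Odds after that evidence = (53/947) × 0.24 = 318/23675.
Target odds = 0.75/0.25 = 3.
Need 2ⁿ ≥ 3 ÷ (318/23675) = 23675/106.
2⁷ = 128 falls short of 23675/106 but 2⁸ = 256 reaches it, so n = 8.

8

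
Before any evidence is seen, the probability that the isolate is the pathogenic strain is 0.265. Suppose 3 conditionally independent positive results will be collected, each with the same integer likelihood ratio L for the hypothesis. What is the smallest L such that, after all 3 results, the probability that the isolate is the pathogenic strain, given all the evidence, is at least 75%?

Prior odds = 0.265/0.735 = 53/147.
Target odds = 0.75/0.25 = 3.
Need L³ ≥ 3 ÷ (53/147) = 441/53.
2³ = 8 < 441/53 ≤ 27 = 3³, so L = 3.

3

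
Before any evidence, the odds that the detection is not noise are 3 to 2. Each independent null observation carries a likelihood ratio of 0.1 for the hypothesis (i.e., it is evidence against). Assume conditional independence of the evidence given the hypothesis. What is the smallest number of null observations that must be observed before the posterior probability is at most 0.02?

Prior odds = 1.5.
Likelihood ratio per null observation = 0.1.
Target odds: 0.02 ÷ 0.98 = 1/49.
Need 1.5 × 0.1ⁿ ≤ 1/49, i.e. 0.1ⁿ ≤ 2/147.
0.1¹ = 0.1 is still above 2/147 but 0.1² = 0.01 is at or below it, so n = 2.

2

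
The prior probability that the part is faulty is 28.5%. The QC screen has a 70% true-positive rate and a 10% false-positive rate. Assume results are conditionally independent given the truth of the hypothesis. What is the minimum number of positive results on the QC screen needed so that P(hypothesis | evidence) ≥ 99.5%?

4

Prior odds = 0.285/0.715 = 57/143.
Likelihood ratio of a positive result = 0.7/0.1 = 7.
Target odds: 0.995 ÷ 0.005 = 199.
Require 7ⁿ ≥ 199 ÷ (57/143) = 28457/57.
7³ = 343 falls short of 28457/57 but 7⁴ = 2401 reaches it, so n = 4.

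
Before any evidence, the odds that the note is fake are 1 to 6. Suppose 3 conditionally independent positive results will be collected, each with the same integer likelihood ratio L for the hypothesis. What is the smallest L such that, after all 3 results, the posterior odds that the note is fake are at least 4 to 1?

3

Prior odds = 1/6.
Target odds = 4.
Need L³ ≥ 4 ÷ (1/6) = 24.
2³ = 8 < 24 ≤ 27 = 3³, so L = 3.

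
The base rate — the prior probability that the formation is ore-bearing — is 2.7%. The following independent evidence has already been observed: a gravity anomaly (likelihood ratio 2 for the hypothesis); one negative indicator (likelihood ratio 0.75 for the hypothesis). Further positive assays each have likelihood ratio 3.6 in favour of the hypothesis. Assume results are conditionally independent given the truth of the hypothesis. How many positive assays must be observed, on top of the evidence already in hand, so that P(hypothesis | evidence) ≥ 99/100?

Prior odds = 0.027/0.973 = 27/973.
Combined Bayes factor of the evidence already in hand = 2 × 0.75 = 1.5.
Odds after that evidence = (27/973) × 1.5 = 81/1946.
Target odds = 0.99/0.01 = 99.
Need 3.6ⁿ ≥ 99 ÷ (81/1946) = 21406/9.
3.6⁶ = 34012224/15625 falls short of 21406/9 but 3.6⁷ = 612220032/78125 reaches it, so n = 7.

7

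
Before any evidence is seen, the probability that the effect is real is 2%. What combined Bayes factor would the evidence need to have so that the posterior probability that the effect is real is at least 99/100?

Prior odds = 0.02/0.98 = 1/49.
Target odds = 0.99/0.01 = 99.
Required Bayes factor = 99 ÷ (1/49) = 4851.

4851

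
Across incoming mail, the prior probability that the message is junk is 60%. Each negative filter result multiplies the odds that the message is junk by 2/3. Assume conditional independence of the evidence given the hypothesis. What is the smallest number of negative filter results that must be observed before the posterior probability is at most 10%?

7

Prior odds = 0.6/0.4 = 1.5.
Likelihood ratio per negative filter result = 2/3.
Target posterior odds = 0.1/0.9 = 1/9.
Require (2/3)ⁿ ≤ 1/9 ÷ 1.5 = 2/27.
(2/3)⁶ = 64/729 is still above 2/27 but (2/3)⁷ = 128/2187 is at or below it, so n = 7.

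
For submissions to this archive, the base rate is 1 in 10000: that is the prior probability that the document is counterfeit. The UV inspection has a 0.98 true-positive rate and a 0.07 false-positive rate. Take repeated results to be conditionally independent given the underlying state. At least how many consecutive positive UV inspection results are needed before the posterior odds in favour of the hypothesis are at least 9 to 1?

5

Prior odds = 0.0001/0.9999 = 1/9999.
Likelihood ratio of a positive result = 0.98/0.07 = 14.
Target odds = 9.
Need (1/9999) × 14ⁿ ≥ 9, i.e. 14ⁿ ≥ 89991.
14⁴ = 38416 falls short of 89991 but 14⁵ = 537824 reaches it, so n = 5.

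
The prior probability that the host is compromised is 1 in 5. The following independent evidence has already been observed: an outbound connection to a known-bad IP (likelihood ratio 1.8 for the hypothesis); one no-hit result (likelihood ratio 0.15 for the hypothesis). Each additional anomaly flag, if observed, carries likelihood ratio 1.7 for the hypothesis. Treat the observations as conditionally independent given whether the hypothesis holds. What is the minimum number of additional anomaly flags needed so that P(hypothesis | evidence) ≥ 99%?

Prior odds = 0.2/0.8 = 0.25.
Combined Bayes factor of the evidence already in hand = 1.8 × 0.15 = 0.27.
Odds after that evidence = 0.25 × 0.27 = 0.0675.
Target odds = 0.99/0.01 = 99.
Need 1.7ⁿ ≥ 99 ÷ 0.0675 = 4400/3.
1.7¹³ ≈990.458 falls short of 4400/3 but 1.7¹⁴ ≈1683.78 reaches it, so n = 14.

14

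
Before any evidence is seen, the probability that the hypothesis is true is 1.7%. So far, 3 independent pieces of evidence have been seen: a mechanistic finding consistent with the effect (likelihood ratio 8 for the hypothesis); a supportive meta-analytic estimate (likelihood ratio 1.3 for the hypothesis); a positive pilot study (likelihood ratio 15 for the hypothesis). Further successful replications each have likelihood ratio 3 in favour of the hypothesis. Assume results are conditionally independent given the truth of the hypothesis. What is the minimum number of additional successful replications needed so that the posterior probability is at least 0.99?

4

Prior odds = 0.017/0.983 = 17/983.
Combined Bayes factor of the evidence already in hand = 8 × 1.3 × 15 = 156.
Odds after that evidence = (17/983) × 156 = 2652/983.
Target odds = 0.99/0.01 = 99.
Need 3ⁿ ≥ 99 ÷ (2652/983) = 32439/884.
3³ = 27 falls short of 32439/884 but 3⁴ = 81 reaches it, so n = 4.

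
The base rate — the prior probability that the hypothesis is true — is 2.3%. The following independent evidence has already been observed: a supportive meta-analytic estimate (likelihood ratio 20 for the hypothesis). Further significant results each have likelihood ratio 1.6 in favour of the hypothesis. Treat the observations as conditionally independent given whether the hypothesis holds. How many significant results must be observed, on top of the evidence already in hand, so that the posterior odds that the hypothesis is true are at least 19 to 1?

Prior odds = 0.023/0.977 = 23/977.
Bayes factor of the evidence already in hand = 20.
Odds after that evidence = (23/977) × 20 = 460/977.
Target odds = 19.
Need 1.6ⁿ ≥ 19 ÷ (460/977) = 18563/460.
1.6⁷ = 2097152/78125 falls short of 18563/460 but 1.6⁸ = 16777216/390625 reaches it, so n = 8.

8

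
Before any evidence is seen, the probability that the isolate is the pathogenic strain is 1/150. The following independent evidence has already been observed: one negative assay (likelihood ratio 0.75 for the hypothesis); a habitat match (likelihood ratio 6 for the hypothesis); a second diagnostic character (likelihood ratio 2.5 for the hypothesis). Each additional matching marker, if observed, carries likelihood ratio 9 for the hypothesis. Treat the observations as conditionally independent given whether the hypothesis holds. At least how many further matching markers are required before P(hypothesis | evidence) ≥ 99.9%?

Prior odds = (1/150)/(149/150) = 1/149.
Combined Bayes factor of the evidence already in hand = 0.75 × 6 × 2.5 = 11.25.
Odds after that evidence = (1/149) × 11.25 = 45/596.
Target odds = 0.999/0.001 = 999.
Need 9ⁿ ≥ 999 ÷ (45/596) = 13231.2.
9⁴ = 6561 falls short of 13231.2 but 9⁵ = 59049 reaches it, so n = 5.

5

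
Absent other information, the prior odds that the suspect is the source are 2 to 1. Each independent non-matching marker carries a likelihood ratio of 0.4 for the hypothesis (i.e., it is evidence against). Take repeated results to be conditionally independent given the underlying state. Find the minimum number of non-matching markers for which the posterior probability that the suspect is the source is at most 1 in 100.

6

Prior odds = 2.
Likelihood ratio per non-matching marker = 0.4.
Target posterior odds = 0.01/0.99 = 1/99.
Require 0.4ⁿ ≤ 1/99 ÷ 2 = 1/198.
0.4⁵ = 0.01024 is still above 1/198 but 0.4⁶ = 64/15625 is at or below it, so n = 6.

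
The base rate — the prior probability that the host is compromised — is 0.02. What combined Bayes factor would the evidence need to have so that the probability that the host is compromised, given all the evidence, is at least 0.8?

Prior odds = 0.02/0.98 = 1/49.
Target odds = 0.8/0.2 = 4.
Required Bayes factor = 4 ÷ (1/49) = 196.

196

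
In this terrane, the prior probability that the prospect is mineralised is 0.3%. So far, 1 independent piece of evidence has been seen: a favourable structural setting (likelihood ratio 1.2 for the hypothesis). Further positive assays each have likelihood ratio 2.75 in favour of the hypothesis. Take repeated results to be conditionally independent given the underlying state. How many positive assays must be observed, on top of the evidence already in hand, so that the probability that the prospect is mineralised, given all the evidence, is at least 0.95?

9

Prior odds = 0.003/0.997 = 3/997.
Bayes factor of the evidence already in hand = 1.2.
Odds after that evidence = (3/997) × 1.2 = 18/4985.
Target odds = 0.95/0.05 = 19.
Need 2.75ⁿ ≥ 19 ÷ (18/4985) = 94715/18.
2.75⁸ = 214358881/65536 falls short of 94715/18 but 2.75⁹ ≈8994.86 reaches it, so n = 9.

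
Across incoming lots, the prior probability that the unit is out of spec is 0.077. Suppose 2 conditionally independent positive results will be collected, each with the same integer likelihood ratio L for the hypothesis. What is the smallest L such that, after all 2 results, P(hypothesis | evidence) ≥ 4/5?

7

Prior odds = 0.077/0.923 = 77/923.
Target odds = 0.8/0.2 = 4.
Need L² ≥ 4 ÷ (77/923) = 3692/77.
6² = 36 < 3692/77 ≤ 49 = 7², so L = 7.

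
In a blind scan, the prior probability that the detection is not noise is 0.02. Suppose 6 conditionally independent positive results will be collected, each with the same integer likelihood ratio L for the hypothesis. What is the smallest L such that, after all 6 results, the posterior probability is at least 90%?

Prior odds = 0.02/0.98 = 1/49.
Target odds = 0.9/0.1 = 9.
Need L⁶ ≥ 9 ÷ (1/49) = 441.
2⁶ = 64 < 441 ≤ 729 = 3⁶, so L = 3.

3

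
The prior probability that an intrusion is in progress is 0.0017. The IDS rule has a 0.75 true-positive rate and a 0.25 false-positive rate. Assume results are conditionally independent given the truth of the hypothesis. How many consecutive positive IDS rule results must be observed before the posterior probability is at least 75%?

Prior odds: 0.0017 ÷ 0.9983 = 17/9983.
Likelihood ratio of a positive result = 0.75/0.25 = 3.
Target posterior odds = 0.75/0.25 = 3.
Need (17/9983) × 3ⁿ ≥ 3, i.e. 3ⁿ ≥ 29949/17.
3⁶ = 729 falls short of 29949/17 but 3⁷ = 2187 reaches it, so n = 7.

7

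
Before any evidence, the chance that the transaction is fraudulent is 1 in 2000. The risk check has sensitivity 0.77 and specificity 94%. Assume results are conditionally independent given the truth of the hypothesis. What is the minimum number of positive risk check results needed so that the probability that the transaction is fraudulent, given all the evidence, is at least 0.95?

Prior odds = 0.0005/0.9995 = 1/1999.
False-positive rate = 1 − 0.94 = 0.06; likelihood ratio of a positive = 0.77/0.06 = 77/6.
Target odds: 0.95 ÷ 0.05 = 19.
Require (77/6)ⁿ ≥ 19 ÷ (1/1999) = 37981.
(77/6)⁴ = 35153041/1296 falls short of 37981 but (77/6)⁵ ≈348095 reaches it, so n = 5.

5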